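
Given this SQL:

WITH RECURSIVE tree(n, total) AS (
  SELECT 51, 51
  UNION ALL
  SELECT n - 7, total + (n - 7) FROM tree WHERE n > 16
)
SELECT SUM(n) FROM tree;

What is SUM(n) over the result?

201

Base: n=51, total=51.
Iteration 1: 51 > 16 holds -> n = 51 - 7 = 44, total = 51 + 44 = 95.
Iteration 2: 44 > 16 holds -> n = 44 - 7 = 37, total = 95 + 37 = 132.
Iteration 3: 37 > 16 holds -> n = 37 - 7 = 30, total = 132 + 30 = 162.
Iteration 4: 30 > 16 holds -> n = 30 - 7 = 23, total = 162 + 23 = 185.
Iteration 5: 23 > 16 holds -> n = 23 - 7 = 16, total = 185 + 16 = 201.
Iteration 6: 16 > 16 fails; recursion stops.
SUM(n) = 51 + 44 + 37 + 30 + 23 + 16 = 201.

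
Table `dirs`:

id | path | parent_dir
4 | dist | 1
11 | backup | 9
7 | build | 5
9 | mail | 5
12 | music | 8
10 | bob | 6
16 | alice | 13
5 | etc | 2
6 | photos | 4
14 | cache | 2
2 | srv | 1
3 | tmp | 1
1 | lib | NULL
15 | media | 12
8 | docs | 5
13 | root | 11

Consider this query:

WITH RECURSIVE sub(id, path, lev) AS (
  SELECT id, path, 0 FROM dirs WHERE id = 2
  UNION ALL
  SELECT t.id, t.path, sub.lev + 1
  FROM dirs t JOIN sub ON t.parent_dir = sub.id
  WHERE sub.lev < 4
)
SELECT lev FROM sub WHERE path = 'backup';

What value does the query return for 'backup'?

Base: id=2 (srv) at lev 0.
Iteration 1: rows with parent_dir in {2} -> etc (id 5, lev 1), cache (id 14, lev 1).
Iteration 2: rows with parent_dir in {5,14} -> build (id 7, lev 2), docs (id 8, lev 2), mail (id 9, lev 2).
Iteration 3: rows with parent_dir in {7,8,9} -> backup (id 11, lev 3), music (id 12, lev 3).
Iteration 4: rows with parent_dir in {11,12} -> root (id 13, lev 4), media (id 15, lev 4).
Iteration 5: lev < 4 fails for all current rows; recursion stops.

3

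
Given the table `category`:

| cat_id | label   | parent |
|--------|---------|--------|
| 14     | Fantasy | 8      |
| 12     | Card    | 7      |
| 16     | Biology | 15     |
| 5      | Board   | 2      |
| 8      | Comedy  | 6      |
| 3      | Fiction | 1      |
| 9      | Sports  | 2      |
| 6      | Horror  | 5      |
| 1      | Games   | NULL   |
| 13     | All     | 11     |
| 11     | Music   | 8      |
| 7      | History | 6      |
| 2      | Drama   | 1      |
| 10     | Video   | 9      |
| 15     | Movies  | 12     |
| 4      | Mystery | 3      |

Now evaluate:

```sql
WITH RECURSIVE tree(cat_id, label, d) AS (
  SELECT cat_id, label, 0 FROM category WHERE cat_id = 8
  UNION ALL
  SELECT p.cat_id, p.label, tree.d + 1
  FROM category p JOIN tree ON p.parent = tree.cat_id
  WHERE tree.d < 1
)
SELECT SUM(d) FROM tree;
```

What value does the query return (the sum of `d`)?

Base: cat_id=8 (Comedy) at d 0.
Iteration 1: rows with parent in {8} -> Music (id 11, d 1), Fantasy (id 14, d 1).
Iteration 2: d < 1 fails for all current rows; recursion stops.
SUM(d) = 0 + 1 + 1 = 2.

2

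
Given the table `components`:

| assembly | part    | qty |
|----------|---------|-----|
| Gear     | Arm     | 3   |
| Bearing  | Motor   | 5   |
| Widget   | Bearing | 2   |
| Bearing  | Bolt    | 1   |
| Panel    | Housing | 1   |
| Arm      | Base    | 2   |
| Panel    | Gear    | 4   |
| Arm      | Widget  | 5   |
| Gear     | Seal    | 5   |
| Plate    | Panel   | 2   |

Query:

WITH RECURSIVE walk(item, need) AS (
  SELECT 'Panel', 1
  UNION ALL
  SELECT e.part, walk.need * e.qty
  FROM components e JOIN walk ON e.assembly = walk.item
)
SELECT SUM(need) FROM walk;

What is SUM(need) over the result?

Base: (Panel, need=1).
Iteration 1: components of {Panel} -> Gear = 1*4 = 4, Housing = 1*1 = 1.
Iteration 2: components of {Gear,Housing} -> Arm = 4*3 = 12, Seal = 4*5 = 20.
Iteration 3: components of {Arm,Seal} -> Base = 12*2 = 24, Widget = 12*5 = 60.
Iteration 4: components of {Base,Widget} -> Bearing = 60*2 = 120.
Iteration 5: components of {Bearing} -> Bolt = 120*1 = 120, Motor = 120*5 = 600.
Iteration 6: no further components; recursion stops.
SUM(need) = 1 + 4 + 1 + 12 + 20 + 60 + 24 + 120 + 600 + 120 = 962.

962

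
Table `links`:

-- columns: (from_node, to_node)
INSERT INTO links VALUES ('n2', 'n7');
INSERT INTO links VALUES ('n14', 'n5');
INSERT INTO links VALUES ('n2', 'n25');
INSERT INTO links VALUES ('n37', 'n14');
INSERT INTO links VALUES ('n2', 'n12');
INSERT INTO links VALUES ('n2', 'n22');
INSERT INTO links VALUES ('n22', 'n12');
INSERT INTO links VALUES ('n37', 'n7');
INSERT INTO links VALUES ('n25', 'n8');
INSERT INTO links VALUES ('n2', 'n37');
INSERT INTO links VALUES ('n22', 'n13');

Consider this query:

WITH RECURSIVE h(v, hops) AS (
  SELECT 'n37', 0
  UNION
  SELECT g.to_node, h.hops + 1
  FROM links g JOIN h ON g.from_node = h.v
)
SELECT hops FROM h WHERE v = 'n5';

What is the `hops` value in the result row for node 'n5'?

Base: (n37, hops=0).
Iteration 1: edges from {n37} -> (n14, hops=1), (n7, hops=1).
Iteration 2: edges from {n14,n7} -> (n5, hops=2).
Iteration 3: no outgoing edges from {n5}; recursion stops.

2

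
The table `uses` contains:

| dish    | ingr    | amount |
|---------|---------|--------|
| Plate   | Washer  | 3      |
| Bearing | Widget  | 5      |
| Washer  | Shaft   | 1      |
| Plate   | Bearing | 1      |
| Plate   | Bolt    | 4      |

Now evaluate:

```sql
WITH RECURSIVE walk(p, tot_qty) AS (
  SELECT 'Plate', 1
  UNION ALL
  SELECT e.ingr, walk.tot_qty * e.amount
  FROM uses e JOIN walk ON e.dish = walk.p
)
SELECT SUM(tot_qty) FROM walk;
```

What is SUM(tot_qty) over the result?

17

Base: (Plate, tot_qty=1).
Iteration 1: components of {Plate} -> Bearing = 1*1 = 1, Bolt = 1*4 = 4, Washer = 1*3 = 3.
Iteration 2: components of {Bearing,Bolt,Washer} -> Shaft = 3*1 = 3, Widget = 1*5 = 5.
Iteration 3: no further components; recursion stops.
SUM(tot_qty) = 1 + 3 + 1 + 4 + 3 + 5 = 17.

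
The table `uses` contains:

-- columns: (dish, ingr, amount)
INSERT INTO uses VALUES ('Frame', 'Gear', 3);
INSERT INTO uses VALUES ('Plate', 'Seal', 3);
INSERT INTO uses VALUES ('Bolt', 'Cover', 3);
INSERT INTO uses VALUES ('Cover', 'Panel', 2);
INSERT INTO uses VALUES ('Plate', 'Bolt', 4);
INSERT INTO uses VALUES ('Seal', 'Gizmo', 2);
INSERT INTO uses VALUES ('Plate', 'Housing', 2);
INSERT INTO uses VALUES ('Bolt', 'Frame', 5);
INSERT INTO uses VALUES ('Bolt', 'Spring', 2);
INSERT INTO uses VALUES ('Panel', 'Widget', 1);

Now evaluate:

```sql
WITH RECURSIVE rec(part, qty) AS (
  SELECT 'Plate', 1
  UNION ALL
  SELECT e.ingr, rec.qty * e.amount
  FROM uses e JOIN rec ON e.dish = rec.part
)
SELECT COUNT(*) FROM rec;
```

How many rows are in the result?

Base: (Plate, qty=1).
Iteration 1: components of {Plate} -> Bolt = 1*4 = 4, Housing = 1*2 = 2, Seal = 1*3 = 3.
Iteration 2: components of {Bolt,Housing,Seal} -> Cover = 4*3 = 12, Frame = 4*5 = 20, Gizmo = 3*2 = 6, Spring = 4*2 = 8.
Iteration 3: components of {Cover,Frame,Gizmo,Spring} -> Gear = 20*3 = 60, Panel = 12*2 = 24.
Iteration 4: components of {Gear,Panel} -> Widget = 24*1 = 24.
Iteration 5: no further components; recursion stops.
Total rows emitted: 11.

11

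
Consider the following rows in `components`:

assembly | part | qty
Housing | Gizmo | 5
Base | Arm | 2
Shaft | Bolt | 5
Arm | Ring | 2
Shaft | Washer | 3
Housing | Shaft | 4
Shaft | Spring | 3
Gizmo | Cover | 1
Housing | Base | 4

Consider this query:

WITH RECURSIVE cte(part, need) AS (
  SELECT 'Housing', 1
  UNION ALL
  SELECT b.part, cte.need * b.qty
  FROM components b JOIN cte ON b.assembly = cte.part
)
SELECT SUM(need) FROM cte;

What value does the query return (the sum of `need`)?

Base: (Housing, need=1).
Iteration 1: components of {Housing} -> Base = 1*4 = 4, Gizmo = 1*5 = 5, Shaft = 1*4 = 4.
Iteration 2: components of {Base,Gizmo,Shaft} -> Arm = 4*2 = 8, Bolt = 4*5 = 20, Cover = 5*1 = 5, Spring = 4*3 = 12, Washer = 4*3 = 12.
Iteration 3: components of {Arm,Bolt,Cover,Spring,Washer} -> Ring = 8*2 = 16.
Iteration 4: no further components; recursion stops.
SUM(need) = 1 + 5 + 4 + 4 + 5 + 8 + 12 + 12 + 20 + 16 = 87.

87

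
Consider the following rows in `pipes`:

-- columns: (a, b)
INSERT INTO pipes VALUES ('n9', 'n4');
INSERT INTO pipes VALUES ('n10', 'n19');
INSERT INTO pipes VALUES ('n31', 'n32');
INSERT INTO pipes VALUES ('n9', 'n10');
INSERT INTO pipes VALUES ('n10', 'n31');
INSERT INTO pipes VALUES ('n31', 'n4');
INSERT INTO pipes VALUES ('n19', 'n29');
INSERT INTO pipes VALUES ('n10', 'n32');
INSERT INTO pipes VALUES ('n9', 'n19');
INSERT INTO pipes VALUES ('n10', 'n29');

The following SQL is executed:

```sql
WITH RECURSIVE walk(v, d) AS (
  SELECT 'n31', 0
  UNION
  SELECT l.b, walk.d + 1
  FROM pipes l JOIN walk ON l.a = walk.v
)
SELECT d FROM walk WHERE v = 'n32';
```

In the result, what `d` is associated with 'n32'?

Base: (n31, d=0).
Iteration 1: edges from {n31} -> (n32, d=1), (n4, d=1).
Iteration 2: no outgoing edges from {n32,n4}; recursion stops.

1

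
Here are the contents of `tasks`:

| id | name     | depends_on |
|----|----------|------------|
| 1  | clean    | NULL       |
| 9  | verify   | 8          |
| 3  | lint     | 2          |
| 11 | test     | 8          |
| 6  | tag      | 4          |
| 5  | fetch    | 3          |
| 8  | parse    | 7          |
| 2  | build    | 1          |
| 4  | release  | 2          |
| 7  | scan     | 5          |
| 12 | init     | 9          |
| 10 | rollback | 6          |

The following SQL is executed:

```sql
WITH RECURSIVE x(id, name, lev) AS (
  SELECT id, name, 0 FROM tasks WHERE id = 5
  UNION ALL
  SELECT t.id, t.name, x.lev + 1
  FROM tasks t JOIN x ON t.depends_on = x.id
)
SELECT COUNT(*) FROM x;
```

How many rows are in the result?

6

Base: id=5 (fetch) at lev 0.
Iteration 1: rows with depends_on in {5} -> scan (id 7, lev 1).
Iteration 2: rows with depends_on in {7} -> parse (id 8, lev 2).
Iteration 3: rows with depends_on in {8} -> verify (id 9, lev 3), test (id 11, lev 3).
Iteration 4: rows with depends_on in {9,11} -> init (id 12, lev 4).
Iteration 5: no rows with depends_on in {12}; recursion stops.
Total rows emitted: 6.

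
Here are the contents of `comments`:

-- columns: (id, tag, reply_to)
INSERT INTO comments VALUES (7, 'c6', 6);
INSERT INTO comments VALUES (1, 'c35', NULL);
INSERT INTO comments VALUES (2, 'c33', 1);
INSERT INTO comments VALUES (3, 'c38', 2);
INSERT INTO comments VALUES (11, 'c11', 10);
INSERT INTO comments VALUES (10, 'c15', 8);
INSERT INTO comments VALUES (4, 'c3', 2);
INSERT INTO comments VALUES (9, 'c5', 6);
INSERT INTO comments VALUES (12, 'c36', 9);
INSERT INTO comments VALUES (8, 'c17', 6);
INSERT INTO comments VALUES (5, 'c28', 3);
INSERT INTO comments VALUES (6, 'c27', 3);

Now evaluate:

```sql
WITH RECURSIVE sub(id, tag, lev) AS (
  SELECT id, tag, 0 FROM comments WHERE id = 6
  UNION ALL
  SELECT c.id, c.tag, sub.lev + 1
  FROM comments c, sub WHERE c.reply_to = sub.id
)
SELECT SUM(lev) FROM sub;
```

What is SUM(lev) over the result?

Base: id=6 (c27) at lev 0.
Iteration 1: rows with reply_to in {6} -> c6 (id 7, lev 1), c17 (id 8, lev 1), c5 (id 9, lev 1).
Iteration 2: rows with reply_to in {7,8,9} -> c15 (id 10, lev 2), c36 (id 12, lev 2).
Iteration 3: rows with reply_to in {10,12} -> c11 (id 11, lev 3).
Iteration 4: no rows with reply_to in {11}; recursion stops.
SUM(lev) = 0 + 1 + 1 + 1 + 2 + 2 + 3 = 10.

10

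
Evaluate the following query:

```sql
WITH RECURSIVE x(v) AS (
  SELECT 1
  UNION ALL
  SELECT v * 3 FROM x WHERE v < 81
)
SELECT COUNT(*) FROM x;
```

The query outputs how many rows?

5

Base: v=1.
Iteration 1: 1 < 81 holds -> v = 1 * 3 = 3.
Iteration 2: 3 < 81 holds -> v = 3 * 3 = 9.
Iteration 3: 9 < 81 holds -> v = 9 * 3 = 27.
Iteration 4: 27 < 81 holds -> v = 27 * 3 = 81.
Iteration 5: 81 < 81 fails; recursion stops.
Total rows emitted: 5.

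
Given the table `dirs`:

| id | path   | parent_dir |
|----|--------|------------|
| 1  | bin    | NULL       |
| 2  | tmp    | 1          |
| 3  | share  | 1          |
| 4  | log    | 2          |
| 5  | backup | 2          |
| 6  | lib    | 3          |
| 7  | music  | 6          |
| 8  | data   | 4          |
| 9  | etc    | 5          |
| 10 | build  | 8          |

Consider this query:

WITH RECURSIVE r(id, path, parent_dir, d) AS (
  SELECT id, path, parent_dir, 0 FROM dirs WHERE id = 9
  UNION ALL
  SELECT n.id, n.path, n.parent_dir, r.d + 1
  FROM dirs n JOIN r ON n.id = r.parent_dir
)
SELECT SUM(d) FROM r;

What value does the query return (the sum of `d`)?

Base: id=9 (etc), parent_dir=5, d 0.
Iteration 1: join on id=5 -> backup (id 5, parent_dir=2, d 1).
Iteration 2: join on id=2 -> tmp (id 2, parent_dir=1, d 2).
Iteration 3: join on id=1 -> bin (id 1, parent_dir=NULL, d 3).
Iteration 4: parent_dir is NULL; no match; recursion stops.
SUM(d) = 0 + 1 + 2 + 3 = 6.

6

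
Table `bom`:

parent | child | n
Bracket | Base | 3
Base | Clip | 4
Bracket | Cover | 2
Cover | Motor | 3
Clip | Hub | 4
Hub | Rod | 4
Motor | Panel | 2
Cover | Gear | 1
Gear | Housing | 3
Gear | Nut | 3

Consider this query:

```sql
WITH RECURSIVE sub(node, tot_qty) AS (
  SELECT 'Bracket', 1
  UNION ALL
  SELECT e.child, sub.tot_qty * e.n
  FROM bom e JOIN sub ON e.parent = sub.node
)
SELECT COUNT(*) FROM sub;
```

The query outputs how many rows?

Base: (Bracket, tot_qty=1).
Iteration 1: components of {Bracket} -> Base = 1*3 = 3, Cover = 1*2 = 2.
Iteration 2: components of {Base,Cover} -> Clip = 3*4 = 12, Gear = 2*1 = 2, Motor = 2*3 = 6.
Iteration 3: components of {Clip,Gear,Motor} -> Housing = 2*3 = 6, Hub = 12*4 = 48, Nut = 2*3 = 6, Panel = 6*2 = 12.
Iteration 4: components of {Housing,Hub,Nut,Panel} -> Rod = 48*4 = 192.
Iteration 5: no further components; recursion stops.
Total rows emitted: 11.

11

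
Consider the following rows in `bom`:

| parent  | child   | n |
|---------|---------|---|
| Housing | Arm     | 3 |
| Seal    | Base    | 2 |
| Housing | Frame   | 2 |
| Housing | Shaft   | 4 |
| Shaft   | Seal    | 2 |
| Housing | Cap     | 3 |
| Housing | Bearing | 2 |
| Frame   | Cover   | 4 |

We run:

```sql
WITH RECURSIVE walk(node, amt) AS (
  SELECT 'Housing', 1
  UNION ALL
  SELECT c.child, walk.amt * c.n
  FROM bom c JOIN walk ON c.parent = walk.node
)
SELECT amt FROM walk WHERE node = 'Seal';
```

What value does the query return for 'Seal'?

Base: (Housing, amt=1).
Iteration 1: components of {Housing} -> Arm = 1*3 = 3, Bearing = 1*2 = 2, Cap = 1*3 = 3, Frame = 1*2 = 2, Shaft = 1*4 = 4.
Iteration 2: components of {Arm,Bearing,Cap,Frame,Shaft} -> Cover = 2*4 = 8, Seal = 4*2 = 8.
Iteration 3: components of {Cover,Seal} -> Base = 8*2 = 16.
Iteration 4: no further components; recursion stops.

8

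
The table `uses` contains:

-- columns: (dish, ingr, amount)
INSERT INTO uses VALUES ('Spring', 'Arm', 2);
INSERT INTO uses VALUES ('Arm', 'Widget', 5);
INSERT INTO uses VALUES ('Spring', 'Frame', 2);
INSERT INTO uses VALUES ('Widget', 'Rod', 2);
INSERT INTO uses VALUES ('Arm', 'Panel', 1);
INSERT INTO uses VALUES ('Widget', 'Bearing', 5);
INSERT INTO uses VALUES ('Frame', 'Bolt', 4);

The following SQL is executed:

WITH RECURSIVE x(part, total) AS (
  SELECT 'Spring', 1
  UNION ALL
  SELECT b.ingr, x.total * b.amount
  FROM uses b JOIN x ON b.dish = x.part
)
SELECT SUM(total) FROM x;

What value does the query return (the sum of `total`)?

Base: (Spring, total=1).
Iteration 1: components of {Spring} -> Arm = 1*2 = 2, Frame = 1*2 = 2.
Iteration 2: components of {Arm,Frame} -> Bolt = 2*4 = 8, Panel = 2*1 = 2, Widget = 2*5 = 10.
Iteration 3: components of {Bolt,Panel,Widget} -> Bearing = 10*5 = 50, Rod = 10*2 = 20.
Iteration 4: no further components; recursion stops.
SUM(total) = 1 + 2 + 2 + 10 + 2 + 8 + 20 + 50 = 95.

95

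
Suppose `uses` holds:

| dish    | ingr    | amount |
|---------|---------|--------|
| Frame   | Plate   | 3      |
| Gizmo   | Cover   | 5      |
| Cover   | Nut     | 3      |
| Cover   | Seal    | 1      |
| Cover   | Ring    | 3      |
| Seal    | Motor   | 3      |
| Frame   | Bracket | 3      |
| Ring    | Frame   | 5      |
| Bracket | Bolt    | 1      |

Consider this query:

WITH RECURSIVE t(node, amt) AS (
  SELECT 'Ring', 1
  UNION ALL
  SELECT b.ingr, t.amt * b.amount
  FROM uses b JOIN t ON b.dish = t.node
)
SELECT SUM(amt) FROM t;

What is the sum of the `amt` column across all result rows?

Base: (Ring, amt=1).
Iteration 1: components of {Ring} -> Frame = 1*5 = 5.
Iteration 2: components of {Frame} -> Bracket = 5*3 = 15, Plate = 5*3 = 15.
Iteration 3: components of {Bracket,Plate} -> Bolt = 15*1 = 15.
Iteration 4: no further components; recursion stops.
SUM(amt) = 1 + 5 + 15 + 15 + 15 = 51.

51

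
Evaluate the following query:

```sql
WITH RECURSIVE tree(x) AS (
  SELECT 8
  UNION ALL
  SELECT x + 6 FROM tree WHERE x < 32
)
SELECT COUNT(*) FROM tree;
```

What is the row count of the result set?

5

Base: x=8.
Iteration 1: 8 < 32 holds -> x = 8 + 6 = 14.
Iteration 2: 14 < 32 holds -> x = 14 + 6 = 20.
Iteration 3: 20 < 32 holds -> x = 20 + 6 = 26.
Iteration 4: 26 < 32 holds -> x = 26 + 6 = 32.
Iteration 5: 32 < 32 fails; recursion stops.
Total rows emitted: 5.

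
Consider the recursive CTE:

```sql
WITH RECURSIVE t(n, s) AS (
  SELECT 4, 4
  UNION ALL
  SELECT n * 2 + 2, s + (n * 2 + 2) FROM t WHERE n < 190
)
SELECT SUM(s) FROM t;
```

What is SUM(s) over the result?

Base: n=4, s=4.
Iteration 1: 4 < 190 holds -> n = 4 * 2 + 2 = 10, s = 4 + 10 = 14.
Iteration 2: 10 < 190 holds -> n = 10 * 2 + 2 = 22, s = 14 + 22 = 36.
Iteration 3: 22 < 190 holds -> n = 22 * 2 + 2 = 46, s = 36 + 46 = 82.
Iteration 4: 46 < 190 holds -> n = 46 * 2 + 2 = 94, s = 82 + 94 = 176.
Iteration 5: 94 < 190 holds -> n = 94 * 2 + 2 = 190, s = 176 + 190 = 366.
Iteration 6: 190 < 190 fails; recursion stops.
SUM(s) = 4 + 14 + 36 + 82 + 176 + 366 = 678.

678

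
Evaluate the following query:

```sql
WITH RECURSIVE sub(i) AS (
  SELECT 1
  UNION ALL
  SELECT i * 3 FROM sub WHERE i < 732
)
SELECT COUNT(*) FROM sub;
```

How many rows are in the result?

Base: i=1.
Iteration 1: 1 < 732 holds -> i = 1 * 3 = 3.
Iteration 2: 3 < 732 holds -> i = 3 * 3 = 9.
Iteration 3: 9 < 732 holds -> i = 9 * 3 = 27.
Iteration 4: 27 < 732 holds -> i = 27 * 3 = 81.
Iteration 5: 81 < 732 holds -> i = 81 * 3 = 243.
Iteration 6: 243 < 732 holds -> i = 243 * 3 = 729.
Iteration 7: 729 < 732 holds -> i = 729 * 3 = 2187.
Iteration 8: 2187 < 732 fails; recursion stops.
Total rows emitted: 8.

8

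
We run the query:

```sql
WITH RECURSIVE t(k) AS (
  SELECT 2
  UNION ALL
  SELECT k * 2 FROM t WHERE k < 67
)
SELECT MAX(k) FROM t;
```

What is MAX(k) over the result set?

Base: k=2.
Iteration 1: 2 < 67 holds -> k = 2 * 2 = 4.
Iteration 2: 4 < 67 holds -> k = 4 * 2 = 8.
Iteration 3: 8 < 67 holds -> k = 8 * 2 = 16.
Iteration 4: 16 < 67 holds -> k = 16 * 2 = 32.
Iteration 5: 32 < 67 holds -> k = 32 * 2 = 64.
Iteration 6: 64 < 67 holds -> k = 64 * 2 = 128.
Iteration 7: 128 < 67 fails; recursion stops.
k values: 2, 4, 8, 16, 32, 64, 128; the maximum is 128.

128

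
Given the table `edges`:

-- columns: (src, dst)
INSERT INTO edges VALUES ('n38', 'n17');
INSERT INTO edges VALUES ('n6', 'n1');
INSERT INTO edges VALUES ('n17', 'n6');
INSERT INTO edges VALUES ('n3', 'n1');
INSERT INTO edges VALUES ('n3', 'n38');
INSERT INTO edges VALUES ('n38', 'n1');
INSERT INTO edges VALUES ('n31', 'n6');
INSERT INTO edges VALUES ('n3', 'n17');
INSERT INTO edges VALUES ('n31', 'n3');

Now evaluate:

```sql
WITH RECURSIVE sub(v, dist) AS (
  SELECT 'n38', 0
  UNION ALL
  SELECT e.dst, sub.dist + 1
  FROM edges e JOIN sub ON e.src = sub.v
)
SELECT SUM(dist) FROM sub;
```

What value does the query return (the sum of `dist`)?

Base: (n38, dist=0).
Iteration 1: edges from {n38} -> (n1, dist=1), (n17, dist=1).
Iteration 2: edges from {n1,n17} -> (n6, dist=2).
Iteration 3: edges from {n6} -> (n1, dist=3).
Iteration 4: no outgoing edges from {n1}; recursion stops.
SUM(dist) = 0 + 1 + 1 + 2 + 3 = 7.

7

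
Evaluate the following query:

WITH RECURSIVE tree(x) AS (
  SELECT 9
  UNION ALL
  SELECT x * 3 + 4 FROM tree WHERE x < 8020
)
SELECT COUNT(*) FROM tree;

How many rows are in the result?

Base: x=9.
Iteration 1: 9 < 8020 holds -> x = 9 * 3 + 4 = 31.
Iteration 2: 31 < 8020 holds -> x = 31 * 3 + 4 = 97.
Iteration 3: 97 < 8020 holds -> x = 97 * 3 + 4 = 295.
Iteration 4: 295 < 8020 holds -> x = 295 * 3 + 4 = 889.
Iteration 5: 889 < 8020 holds -> x = 889 * 3 + 4 = 2671.
Iteration 6: 2671 < 8020 holds -> x = 2671 * 3 + 4 = 8017.
Iteration 7: 8017 < 8020 holds -> x = 8017 * 3 + 4 = 24055.
Iteration 8: 24055 < 8020 fails; recursion stops.
Total rows emitted: 8.

8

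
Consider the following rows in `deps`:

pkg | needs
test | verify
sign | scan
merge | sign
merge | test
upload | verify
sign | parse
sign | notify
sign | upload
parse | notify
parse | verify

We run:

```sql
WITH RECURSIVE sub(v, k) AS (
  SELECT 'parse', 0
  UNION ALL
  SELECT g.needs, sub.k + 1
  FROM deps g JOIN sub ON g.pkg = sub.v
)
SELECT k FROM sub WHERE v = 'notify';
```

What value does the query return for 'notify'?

Base: (parse, k=0).
Iteration 1: edges from {parse} -> (notify, k=1), (verify, k=1).
Iteration 2: no outgoing edges from {notify,verify}; recursion stops.

1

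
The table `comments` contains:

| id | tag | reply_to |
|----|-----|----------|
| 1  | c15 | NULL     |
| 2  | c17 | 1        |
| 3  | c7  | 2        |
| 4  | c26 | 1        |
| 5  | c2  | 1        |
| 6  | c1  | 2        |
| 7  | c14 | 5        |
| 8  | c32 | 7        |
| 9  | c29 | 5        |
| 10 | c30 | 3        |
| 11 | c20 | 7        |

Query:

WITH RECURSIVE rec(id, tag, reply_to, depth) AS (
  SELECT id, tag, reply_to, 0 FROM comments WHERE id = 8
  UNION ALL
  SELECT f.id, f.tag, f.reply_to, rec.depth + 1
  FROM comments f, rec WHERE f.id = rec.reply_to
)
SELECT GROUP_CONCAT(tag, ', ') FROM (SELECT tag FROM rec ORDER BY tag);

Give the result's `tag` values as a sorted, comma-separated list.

Base: id=8 (c32), reply_to=7, depth 0.
Iteration 1: join on id=7 -> c14 (id 7, reply_to=5, depth 1).
Iteration 2: join on id=5 -> c2 (id 5, reply_to=1, depth 2).
Iteration 3: join on id=1 -> c15 (id 1, reply_to=NULL, depth 3).
Iteration 4: reply_to is NULL; no match; recursion stops.

c14, c15, c2, c32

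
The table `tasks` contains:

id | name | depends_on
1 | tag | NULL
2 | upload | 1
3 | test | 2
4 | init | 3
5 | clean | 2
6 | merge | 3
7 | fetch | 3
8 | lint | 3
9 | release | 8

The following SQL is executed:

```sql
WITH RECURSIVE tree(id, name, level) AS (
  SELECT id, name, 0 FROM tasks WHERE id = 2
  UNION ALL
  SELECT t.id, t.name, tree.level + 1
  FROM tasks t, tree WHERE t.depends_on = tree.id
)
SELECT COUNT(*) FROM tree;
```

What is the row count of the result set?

Base: id=2 (upload) at level 0.
Iteration 1: rows with depends_on in {2} -> test (id 3, level 1), clean (id 5, level 1).
Iteration 2: rows with depends_on in {3,5} -> init (id 4, level 2), merge (id 6, level 2), fetch (id 7, level 2), lint (id 8, level 2).
Iteration 3: rows with depends_on in {4,6,7,8} -> release (id 9, level 3).
Iteration 4: no rows with depends_on in {9}; recursion stops.
Total rows emitted: 8.

8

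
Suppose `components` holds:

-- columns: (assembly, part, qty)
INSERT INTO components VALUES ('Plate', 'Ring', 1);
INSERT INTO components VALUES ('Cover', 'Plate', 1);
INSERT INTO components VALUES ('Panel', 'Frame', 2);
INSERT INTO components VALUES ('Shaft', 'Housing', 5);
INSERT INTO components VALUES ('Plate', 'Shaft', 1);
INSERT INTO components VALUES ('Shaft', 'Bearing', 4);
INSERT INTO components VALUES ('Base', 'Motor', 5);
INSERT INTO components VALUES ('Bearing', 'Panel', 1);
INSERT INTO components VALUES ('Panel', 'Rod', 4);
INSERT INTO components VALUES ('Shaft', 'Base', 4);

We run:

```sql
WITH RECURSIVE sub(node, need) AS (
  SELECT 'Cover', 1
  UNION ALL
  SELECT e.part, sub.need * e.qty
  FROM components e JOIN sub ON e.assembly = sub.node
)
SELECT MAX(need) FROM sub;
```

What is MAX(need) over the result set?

20

Base: (Cover, need=1).
Iteration 1: components of {Cover} -> Plate = 1*1 = 1.
Iteration 2: components of {Plate} -> Ring = 1*1 = 1, Shaft = 1*1 = 1.
Iteration 3: components of {Ring,Shaft} -> Base = 1*4 = 4, Bearing = 1*4 = 4, Housing = 1*5 = 5.
Iteration 4: components of {Base,Bearing,Housing} -> Motor = 4*5 = 20, Panel = 4*1 = 4.
Iteration 5: components of {Motor,Panel} -> Frame = 4*2 = 8, Rod = 4*4 = 16.
Iteration 6: no further components; recursion stops.
need values: 1, 1, 1, 1, 4, 4, 5, 4, 20, 16, 8; the maximum is 20.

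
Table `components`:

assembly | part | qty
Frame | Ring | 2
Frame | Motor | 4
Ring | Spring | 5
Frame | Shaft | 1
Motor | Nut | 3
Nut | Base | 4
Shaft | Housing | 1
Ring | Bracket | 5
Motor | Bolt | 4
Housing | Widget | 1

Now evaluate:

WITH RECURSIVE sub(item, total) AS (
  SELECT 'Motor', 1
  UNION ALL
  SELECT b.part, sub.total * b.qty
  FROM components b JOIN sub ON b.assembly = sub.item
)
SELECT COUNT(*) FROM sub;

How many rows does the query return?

Base: (Motor, total=1).
Iteration 1: components of {Motor} -> Bolt = 1*4 = 4, Nut = 1*3 = 3.
Iteration 2: components of {Bolt,Nut} -> Base = 3*4 = 12.
Iteration 3: no further components; recursion stops.
Total rows emitted: 4.

4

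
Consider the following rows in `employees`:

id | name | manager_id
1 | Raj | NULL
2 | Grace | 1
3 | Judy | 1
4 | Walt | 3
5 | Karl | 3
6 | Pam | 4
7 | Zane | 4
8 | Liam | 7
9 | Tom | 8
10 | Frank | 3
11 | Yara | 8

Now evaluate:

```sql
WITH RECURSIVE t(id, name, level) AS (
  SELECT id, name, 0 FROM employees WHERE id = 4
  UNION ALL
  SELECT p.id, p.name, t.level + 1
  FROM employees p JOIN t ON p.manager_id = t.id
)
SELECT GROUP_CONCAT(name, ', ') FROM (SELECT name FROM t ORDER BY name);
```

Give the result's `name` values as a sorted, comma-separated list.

Base: id=4 (Walt) at level 0.
Iteration 1: rows with manager_id in {4} -> Pam (id 6, level 1), Zane (id 7, level 1).
Iteration 2: rows with manager_id in {6,7} -> Liam (id 8, level 2).
Iteration 3: rows with manager_id in {8} -> Tom (id 9, level 3), Yara (id 11, level 3).
Iteration 4: no rows with manager_id in {9,11}; recursion stops.

Liam, Pam, Tom, Walt, Yara, Zane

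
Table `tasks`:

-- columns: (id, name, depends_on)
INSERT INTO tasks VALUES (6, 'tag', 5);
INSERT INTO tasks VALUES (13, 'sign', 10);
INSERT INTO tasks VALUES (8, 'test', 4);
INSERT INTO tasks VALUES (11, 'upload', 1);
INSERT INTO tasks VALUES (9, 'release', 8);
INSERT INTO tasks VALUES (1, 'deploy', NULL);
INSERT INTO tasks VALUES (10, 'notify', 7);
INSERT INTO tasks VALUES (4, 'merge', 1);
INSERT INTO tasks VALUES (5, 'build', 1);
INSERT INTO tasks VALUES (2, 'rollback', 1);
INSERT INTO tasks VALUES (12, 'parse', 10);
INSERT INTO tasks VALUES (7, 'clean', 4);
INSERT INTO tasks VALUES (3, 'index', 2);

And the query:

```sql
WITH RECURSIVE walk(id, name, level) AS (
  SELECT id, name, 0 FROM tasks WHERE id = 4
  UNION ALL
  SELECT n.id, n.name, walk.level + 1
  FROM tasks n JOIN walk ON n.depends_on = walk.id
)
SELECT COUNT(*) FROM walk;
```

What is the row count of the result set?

7

Base: id=4 (merge) at level 0.
Iteration 1: rows with depends_on in {4} -> clean (id 7, level 1), test (id 8, level 1).
Iteration 2: rows with depends_on in {7,8} -> release (id 9, level 2), notify (id 10, level 2).
Iteration 3: rows with depends_on in {9,10} -> parse (id 12, level 3), sign (id 13, level 3).
Iteration 4: no rows with depends_on in {12,13}; recursion stops.
Total rows emitted: 7.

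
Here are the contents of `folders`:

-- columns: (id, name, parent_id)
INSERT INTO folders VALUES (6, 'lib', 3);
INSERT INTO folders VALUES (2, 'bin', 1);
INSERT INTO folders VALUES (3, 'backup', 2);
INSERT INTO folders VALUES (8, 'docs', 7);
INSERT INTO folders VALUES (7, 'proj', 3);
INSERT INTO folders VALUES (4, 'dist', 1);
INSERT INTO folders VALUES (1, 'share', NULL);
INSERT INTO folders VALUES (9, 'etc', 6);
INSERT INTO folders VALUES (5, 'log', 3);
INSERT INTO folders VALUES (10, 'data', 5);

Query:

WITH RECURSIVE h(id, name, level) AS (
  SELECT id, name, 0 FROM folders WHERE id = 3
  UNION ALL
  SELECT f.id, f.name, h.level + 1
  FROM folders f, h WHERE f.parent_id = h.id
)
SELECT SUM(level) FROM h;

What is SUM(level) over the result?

Base: id=3 (backup) at level 0.
Iteration 1: rows with parent_id in {3} -> log (id 5, level 1), lib (id 6, level 1), proj (id 7, level 1).
Iteration 2: rows with parent_id in {5,6,7} -> docs (id 8, level 2), etc (id 9, level 2), data (id 10, level 2).
Iteration 3: no rows with parent_id in {8,9,10}; recursion stops.
SUM(level) = 0 + 1 + 1 + 1 + 2 + 2 + 2 = 9.

9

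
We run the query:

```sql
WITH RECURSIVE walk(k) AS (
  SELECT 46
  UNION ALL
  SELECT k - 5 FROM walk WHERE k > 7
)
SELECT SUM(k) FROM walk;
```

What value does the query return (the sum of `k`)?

234

Base: k=46.
Iteration 1: 46 > 7 holds -> k = 46 - 5 = 41.
Iteration 2: 41 > 7 holds -> k = 41 - 5 = 36.
Iteration 3: 36 > 7 holds -> k = 36 - 5 = 31.
Iteration 4: 31 > 7 holds -> k = 31 - 5 = 26.
Iteration 5: 26 > 7 holds -> k = 26 - 5 = 21.
Iteration 6: 21 > 7 holds -> k = 21 - 5 = 16.
Iteration 7: 16 > 7 holds -> k = 16 - 5 = 11.
Iteration 8: 11 > 7 holds -> k = 11 - 5 = 6.
Iteration 9: 6 > 7 fails; recursion stops.
SUM(k) = 46 + 41 + 36 + 31 + 26 + 21 + 16 + 11 + 6 = 234.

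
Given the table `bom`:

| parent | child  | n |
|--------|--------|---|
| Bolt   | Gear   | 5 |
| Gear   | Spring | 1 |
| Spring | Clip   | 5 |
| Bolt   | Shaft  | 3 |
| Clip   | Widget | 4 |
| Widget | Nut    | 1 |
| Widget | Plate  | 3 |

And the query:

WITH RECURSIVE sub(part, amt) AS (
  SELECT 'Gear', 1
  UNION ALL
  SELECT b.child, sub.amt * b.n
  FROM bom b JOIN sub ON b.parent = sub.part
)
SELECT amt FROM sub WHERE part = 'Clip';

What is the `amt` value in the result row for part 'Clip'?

5

Base: (Gear, amt=1).
Iteration 1: components of {Gear} -> Spring = 1*1 = 1.
Iteration 2: components of {Spring} -> Clip = 1*5 = 5.
Iteration 3: components of {Clip} -> Widget = 5*4 = 20.
Iteration 4: components of {Widget} -> Nut = 20*1 = 20, Plate = 20*3 = 60.
Iteration 5: no further components; recursion stops.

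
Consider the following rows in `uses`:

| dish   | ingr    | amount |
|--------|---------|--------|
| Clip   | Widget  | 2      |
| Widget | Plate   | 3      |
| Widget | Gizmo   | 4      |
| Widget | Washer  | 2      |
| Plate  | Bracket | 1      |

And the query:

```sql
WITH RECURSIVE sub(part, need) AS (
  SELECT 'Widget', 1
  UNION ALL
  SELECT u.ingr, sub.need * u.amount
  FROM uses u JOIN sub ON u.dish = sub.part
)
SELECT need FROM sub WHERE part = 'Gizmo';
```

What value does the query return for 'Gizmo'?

4

Base: (Widget, need=1).
Iteration 1: components of {Widget} -> Gizmo = 1*4 = 4, Plate = 1*3 = 3, Washer = 1*2 = 2.
Iteration 2: components of {Gizmo,Plate,Washer} -> Bracket = 3*1 = 3.
Iteration 3: no further components; recursion stops.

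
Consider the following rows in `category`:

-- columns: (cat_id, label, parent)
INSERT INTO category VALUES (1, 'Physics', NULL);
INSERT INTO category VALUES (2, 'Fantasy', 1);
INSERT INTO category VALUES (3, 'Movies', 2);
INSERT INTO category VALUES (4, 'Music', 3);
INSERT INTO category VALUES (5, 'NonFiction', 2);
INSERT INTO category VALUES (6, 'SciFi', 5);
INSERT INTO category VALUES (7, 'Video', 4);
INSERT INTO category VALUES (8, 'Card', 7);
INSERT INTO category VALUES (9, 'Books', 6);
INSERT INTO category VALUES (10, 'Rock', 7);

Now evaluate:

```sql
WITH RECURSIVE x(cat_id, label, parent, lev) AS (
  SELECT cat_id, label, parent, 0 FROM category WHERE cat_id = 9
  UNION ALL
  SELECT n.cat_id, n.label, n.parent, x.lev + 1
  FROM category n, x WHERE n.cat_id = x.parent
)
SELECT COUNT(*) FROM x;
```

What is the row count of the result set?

5

Base: cat_id=9 (Books), parent=6, lev 0.
Iteration 1: join on cat_id=6 -> SciFi (id 6, parent=5, lev 1).
Iteration 2: join on cat_id=5 -> NonFiction (id 5, parent=2, lev 2).
Iteration 3: join on cat_id=2 -> Fantasy (id 2, parent=1, lev 3).
Iteration 4: join on cat_id=1 -> Physics (id 1, parent=NULL, lev 4).
Iteration 5: parent is NULL; no match; recursion stops.
Total rows emitted: 5.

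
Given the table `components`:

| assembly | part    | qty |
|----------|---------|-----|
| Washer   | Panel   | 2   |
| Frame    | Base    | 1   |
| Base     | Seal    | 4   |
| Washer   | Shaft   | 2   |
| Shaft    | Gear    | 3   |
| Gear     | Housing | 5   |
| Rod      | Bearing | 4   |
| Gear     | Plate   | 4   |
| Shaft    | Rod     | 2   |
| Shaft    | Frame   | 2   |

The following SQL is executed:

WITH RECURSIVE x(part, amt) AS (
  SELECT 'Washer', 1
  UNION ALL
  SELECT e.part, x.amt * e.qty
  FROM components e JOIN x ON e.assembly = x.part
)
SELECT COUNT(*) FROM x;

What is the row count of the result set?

11

Base: (Washer, amt=1).
Iteration 1: components of {Washer} -> Panel = 1*2 = 2, Shaft = 1*2 = 2.
Iteration 2: components of {Panel,Shaft} -> Frame = 2*2 = 4, Gear = 2*3 = 6, Rod = 2*2 = 4.
Iteration 3: components of {Frame,Gear,Rod} -> Base = 4*1 = 4, Bearing = 4*4 = 16, Housing = 6*5 = 30, Plate = 6*4 = 24.
Iteration 4: components of {Base,Bearing,Housing,Plate} -> Seal = 4*4 = 16.
Iteration 5: no further components; recursion stops.
Total rows emitted: 11.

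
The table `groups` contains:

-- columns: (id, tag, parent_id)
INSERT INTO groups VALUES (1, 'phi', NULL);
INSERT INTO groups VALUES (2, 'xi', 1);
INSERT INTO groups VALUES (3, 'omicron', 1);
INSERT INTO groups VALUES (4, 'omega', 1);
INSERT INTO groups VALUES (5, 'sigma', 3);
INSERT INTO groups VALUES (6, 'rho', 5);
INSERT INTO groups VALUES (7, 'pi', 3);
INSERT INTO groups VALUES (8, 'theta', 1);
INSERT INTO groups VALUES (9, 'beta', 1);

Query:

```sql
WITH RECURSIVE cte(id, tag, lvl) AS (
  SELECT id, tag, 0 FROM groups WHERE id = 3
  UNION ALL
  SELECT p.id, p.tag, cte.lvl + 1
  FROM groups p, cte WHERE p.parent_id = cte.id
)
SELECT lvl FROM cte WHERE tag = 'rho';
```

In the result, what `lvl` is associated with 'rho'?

Base: id=3 (omicron) at lvl 0.
Iteration 1: rows with parent_id in {3} -> sigma (id 5, lvl 1), pi (id 7, lvl 1).
Iteration 2: rows with parent_id in {5,7} -> rho (id 6, lvl 2).
Iteration 3: no rows with parent_id in {6}; recursion stops.

2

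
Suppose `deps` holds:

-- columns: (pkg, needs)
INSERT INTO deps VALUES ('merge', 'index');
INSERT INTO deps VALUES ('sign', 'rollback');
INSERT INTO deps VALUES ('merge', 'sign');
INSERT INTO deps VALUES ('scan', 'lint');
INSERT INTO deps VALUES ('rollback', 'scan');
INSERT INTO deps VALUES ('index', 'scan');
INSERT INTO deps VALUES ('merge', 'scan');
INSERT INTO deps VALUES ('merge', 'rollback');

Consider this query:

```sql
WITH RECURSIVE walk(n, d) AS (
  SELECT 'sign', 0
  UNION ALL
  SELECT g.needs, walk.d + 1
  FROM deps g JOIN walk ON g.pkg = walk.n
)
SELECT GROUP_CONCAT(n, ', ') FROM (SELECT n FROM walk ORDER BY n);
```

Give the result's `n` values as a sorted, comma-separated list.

Base: (sign, d=0).
Iteration 1: edges from {sign} -> (rollback, d=1).
Iteration 2: edges from {rollback} -> (scan, d=2).
Iteration 3: edges from {scan} -> (lint, d=3).
Iteration 4: no outgoing edges from {lint}; recursion stops.

lint, rollback, scan, sign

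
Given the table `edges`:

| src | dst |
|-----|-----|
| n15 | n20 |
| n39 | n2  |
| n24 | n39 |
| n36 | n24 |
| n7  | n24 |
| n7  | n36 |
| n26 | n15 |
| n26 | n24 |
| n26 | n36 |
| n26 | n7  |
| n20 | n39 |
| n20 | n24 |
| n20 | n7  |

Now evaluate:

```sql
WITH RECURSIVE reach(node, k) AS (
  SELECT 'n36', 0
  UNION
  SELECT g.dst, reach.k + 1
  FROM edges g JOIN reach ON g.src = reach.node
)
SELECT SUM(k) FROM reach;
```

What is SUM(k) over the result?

Base: (n36, k=0).
Iteration 1: edges from {n36} -> (n24, k=1).
Iteration 2: edges from {n24} -> (n39, k=2).
Iteration 3: edges from {n39} -> (n2, k=3).
Iteration 4: no outgoing edges from {n2}; recursion stops.
SUM(k) = 0 + 1 + 2 + 3 = 6.

6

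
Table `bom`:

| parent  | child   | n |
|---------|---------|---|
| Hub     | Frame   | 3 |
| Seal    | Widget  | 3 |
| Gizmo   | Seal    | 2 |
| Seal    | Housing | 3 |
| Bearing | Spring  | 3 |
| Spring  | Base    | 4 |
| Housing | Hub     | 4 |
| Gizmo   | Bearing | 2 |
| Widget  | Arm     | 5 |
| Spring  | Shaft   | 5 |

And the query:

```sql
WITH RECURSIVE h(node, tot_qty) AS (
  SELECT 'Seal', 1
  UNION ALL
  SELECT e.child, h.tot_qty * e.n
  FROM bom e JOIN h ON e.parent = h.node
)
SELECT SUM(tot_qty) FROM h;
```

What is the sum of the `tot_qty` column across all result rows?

70

Base: (Seal, tot_qty=1).
Iteration 1: components of {Seal} -> Housing = 1*3 = 3, Widget = 1*3 = 3.
Iteration 2: components of {Housing,Widget} -> Arm = 3*5 = 15, Hub = 3*4 = 12.
Iteration 3: components of {Arm,Hub} -> Frame = 12*3 = 36.
Iteration 4: no further components; recursion stops.
SUM(tot_qty) = 1 + 3 + 3 + 12 + 15 + 36 = 70.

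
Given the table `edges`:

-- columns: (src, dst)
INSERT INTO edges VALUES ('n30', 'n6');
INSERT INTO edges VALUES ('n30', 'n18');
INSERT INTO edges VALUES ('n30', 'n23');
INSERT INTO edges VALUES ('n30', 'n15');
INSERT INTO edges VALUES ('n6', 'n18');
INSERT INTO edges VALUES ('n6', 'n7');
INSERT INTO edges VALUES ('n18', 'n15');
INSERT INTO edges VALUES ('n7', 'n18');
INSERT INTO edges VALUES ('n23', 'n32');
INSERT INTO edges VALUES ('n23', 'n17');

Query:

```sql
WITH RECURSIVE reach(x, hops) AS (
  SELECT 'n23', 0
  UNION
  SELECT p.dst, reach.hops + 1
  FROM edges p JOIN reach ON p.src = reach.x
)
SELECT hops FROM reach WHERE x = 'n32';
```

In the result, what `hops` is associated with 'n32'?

1

Base: (n23, hops=0).
Iteration 1: edges from {n23} -> (n17, hops=1), (n32, hops=1).
Iteration 2: no outgoing edges from {n17,n32}; recursion stops.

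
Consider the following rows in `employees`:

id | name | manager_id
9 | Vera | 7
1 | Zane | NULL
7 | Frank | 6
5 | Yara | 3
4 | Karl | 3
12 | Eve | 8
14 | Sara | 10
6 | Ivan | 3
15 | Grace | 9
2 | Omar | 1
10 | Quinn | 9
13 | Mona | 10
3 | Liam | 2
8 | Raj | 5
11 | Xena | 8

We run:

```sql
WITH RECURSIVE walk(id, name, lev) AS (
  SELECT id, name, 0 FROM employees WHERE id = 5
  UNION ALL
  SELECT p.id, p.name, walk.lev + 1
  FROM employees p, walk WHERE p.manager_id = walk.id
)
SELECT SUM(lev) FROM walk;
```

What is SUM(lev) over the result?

Base: id=5 (Yara) at lev 0.
Iteration 1: rows with manager_id in {5} -> Raj (id 8, lev 1).
Iteration 2: rows with manager_id in {8} -> Xena (id 11, lev 2), Eve (id 12, lev 2).
Iteration 3: no rows with manager_id in {11,12}; recursion stops.
SUM(lev) = 0 + 1 + 2 + 2 = 5.

5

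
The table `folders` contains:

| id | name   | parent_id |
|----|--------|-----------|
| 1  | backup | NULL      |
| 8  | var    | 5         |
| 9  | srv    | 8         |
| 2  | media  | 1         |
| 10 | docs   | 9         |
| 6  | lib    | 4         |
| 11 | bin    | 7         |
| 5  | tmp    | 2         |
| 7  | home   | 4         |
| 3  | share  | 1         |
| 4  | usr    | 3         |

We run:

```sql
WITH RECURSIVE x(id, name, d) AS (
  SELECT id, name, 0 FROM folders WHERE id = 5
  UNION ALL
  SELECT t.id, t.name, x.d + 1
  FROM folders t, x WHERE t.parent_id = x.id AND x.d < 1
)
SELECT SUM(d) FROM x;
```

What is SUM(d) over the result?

Base: id=5 (tmp) at d 0.
Iteration 1: rows with parent_id in {5} -> var (id 8, d 1).
Iteration 2: d < 1 fails for all current rows; recursion stops.
SUM(d) = 0 + 1 = 1.

1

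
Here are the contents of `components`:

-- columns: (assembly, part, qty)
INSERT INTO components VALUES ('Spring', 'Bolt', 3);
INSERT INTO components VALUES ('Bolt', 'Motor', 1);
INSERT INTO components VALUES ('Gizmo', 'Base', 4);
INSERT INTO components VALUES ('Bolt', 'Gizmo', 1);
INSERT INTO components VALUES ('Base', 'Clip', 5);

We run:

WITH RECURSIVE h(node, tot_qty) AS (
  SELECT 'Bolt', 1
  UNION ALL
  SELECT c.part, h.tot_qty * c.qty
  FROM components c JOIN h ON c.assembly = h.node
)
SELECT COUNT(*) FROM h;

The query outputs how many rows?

5

Base: (Bolt, tot_qty=1).
Iteration 1: components of {Bolt} -> Gizmo = 1*1 = 1, Motor = 1*1 = 1.
Iteration 2: components of {Gizmo,Motor} -> Base = 1*4 = 4.
Iteration 3: components of {Base} -> Clip = 4*5 = 20.
Iteration 4: no further components; recursion stops.
Total rows emitted: 5.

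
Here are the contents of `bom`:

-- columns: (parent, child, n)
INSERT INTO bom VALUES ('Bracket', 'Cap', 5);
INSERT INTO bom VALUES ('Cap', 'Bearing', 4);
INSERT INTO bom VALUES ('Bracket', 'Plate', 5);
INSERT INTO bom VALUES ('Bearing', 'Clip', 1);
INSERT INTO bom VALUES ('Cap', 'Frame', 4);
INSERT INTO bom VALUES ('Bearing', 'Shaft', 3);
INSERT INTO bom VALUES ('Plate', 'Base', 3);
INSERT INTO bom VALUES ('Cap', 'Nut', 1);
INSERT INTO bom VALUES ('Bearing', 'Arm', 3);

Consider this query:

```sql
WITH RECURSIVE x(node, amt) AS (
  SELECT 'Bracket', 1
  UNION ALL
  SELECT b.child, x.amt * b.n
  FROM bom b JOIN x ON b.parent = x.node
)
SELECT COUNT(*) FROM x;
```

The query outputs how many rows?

Base: (Bracket, amt=1).
Iteration 1: components of {Bracket} -> Cap = 1*5 = 5, Plate = 1*5 = 5.
Iteration 2: components of {Cap,Plate} -> Base = 5*3 = 15, Bearing = 5*4 = 20, Frame = 5*4 = 20, Nut = 5*1 = 5.
Iteration 3: components of {Base,Bearing,Frame,Nut} -> Arm = 20*3 = 60, Clip = 20*1 = 20, Shaft = 20*3 = 60.
Iteration 4: no further components; recursion stops.
Total rows emitted: 10.

10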